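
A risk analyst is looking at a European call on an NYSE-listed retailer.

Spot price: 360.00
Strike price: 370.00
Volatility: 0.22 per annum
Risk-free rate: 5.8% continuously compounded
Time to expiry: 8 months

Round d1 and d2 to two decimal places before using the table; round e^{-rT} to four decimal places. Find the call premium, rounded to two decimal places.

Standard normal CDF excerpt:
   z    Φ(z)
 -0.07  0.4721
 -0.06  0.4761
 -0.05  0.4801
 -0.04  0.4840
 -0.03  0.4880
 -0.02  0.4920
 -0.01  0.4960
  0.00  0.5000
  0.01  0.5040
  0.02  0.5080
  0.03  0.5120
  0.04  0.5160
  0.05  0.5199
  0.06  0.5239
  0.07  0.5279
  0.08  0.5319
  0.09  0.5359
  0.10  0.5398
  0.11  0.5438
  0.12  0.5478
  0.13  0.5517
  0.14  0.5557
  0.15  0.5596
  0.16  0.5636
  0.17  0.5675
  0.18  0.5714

σ√T = 0.22·√0.6667 = 0.1796
d₁ = [ln(360/370) + (0.058 + 0.22²/2)·0.6667] / 0.1796 = [-0.0274 + 0.0548] / 0.1796 = 0.1525 which rounds to 0.15
d₂ = d₁ − σ√T = 0.1525 − 0.1796 = -0.0271 which rounds to -0.03
exp(−rT) = exp(−0.058·0.6667) = 0.9621
C = 360·N(0.15) − 370·0.9621·N(-0.03) = 360·0.5596 − 370·0.9621·0.4880 = 201.4560 − 173.7168 = 27.7392

27.74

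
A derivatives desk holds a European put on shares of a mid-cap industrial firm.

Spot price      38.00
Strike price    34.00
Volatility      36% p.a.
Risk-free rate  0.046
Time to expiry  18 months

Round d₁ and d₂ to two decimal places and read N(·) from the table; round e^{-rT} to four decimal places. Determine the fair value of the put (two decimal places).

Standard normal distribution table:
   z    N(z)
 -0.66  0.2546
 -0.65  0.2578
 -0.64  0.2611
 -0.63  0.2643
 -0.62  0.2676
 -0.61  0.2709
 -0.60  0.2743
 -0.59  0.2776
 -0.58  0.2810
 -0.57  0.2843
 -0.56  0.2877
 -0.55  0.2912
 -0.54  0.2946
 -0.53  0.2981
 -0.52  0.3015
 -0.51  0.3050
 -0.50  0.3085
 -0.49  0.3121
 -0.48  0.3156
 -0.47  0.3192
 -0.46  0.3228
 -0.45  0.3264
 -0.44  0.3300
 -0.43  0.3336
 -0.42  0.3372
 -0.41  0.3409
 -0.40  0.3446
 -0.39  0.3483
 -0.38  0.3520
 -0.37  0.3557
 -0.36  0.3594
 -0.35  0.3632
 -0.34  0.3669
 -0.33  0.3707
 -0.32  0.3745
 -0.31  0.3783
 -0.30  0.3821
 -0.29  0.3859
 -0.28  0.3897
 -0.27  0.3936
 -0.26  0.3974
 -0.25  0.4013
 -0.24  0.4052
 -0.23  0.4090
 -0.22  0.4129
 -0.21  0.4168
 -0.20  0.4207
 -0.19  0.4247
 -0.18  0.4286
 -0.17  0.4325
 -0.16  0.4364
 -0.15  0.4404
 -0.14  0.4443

3.43

σ√T = 0.36·√1.5 = 0.4409
d₁ = [ln(38/34) + (0.046 + 0.36²/2)·1.5] / 0.4409 = [0.1112 + 0.1662] / 0.4409 = 0.6292 ≈ 0.63
d₂ = d₁ − σ√T = 0.6292 − 0.4409 = 0.1883 ≈ 0.19
e^(−rT) = e^(−0.046·1.5) = 0.9333
N(−d₂) = N(-0.19) = 0.4247;  N(−d₁) = N(-0.63) = 0.2643
P = 34·0.9333·0.4247 − 38·0.2643 = 13.4767 − 10.0434 = 3.4333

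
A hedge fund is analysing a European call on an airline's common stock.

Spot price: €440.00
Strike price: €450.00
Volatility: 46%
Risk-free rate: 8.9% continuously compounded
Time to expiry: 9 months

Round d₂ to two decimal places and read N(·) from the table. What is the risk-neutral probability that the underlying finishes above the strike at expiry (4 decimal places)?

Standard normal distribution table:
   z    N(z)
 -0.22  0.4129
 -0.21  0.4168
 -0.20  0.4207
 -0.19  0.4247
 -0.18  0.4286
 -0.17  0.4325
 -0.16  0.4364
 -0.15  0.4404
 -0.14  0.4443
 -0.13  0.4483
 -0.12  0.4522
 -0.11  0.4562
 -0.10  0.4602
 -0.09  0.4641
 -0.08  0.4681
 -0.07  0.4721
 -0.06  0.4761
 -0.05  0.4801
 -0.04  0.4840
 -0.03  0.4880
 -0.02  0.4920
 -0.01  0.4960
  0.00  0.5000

T = 0.75;  σ√T = 0.3984
d₁ = [ln(440/450) + (0.089 + ½·0.46²)·0.75] / (σ√T) = (-0.0225 + 0.1461) / 0.3984 = 0.3103 which rounds to 0.31
d₂ = 0.3103 − 0.3984 = -0.0880 which rounds to -0.09
Pr(exercise) under Q = N(d₂) = 0.4641

0.4641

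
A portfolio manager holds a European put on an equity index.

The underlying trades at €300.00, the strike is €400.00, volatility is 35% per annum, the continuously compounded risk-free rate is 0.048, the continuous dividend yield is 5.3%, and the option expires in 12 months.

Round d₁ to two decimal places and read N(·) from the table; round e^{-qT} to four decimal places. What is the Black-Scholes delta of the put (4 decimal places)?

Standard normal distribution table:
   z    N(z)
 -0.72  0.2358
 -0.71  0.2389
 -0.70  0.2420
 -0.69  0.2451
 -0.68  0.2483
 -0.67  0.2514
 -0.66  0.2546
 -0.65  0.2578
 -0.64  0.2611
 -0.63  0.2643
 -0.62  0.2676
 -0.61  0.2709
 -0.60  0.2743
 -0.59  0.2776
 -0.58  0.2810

T = 1;  σ√T = 0.3500
d₁ = [ln(300/400) + (0.048 − 0.053 + ½·0.35²)·1] / (σ√T) = (-0.2877 + 0.0562) / 0.3500 = -0.6612 which rounds to -0.66
N(d₁) = N(-0.66) = 0.2546
Δ_put = e^(−qT)·(N(d₁) − 1) = 0.9484·(0.2546 − 1) = -0.7069

-0.7069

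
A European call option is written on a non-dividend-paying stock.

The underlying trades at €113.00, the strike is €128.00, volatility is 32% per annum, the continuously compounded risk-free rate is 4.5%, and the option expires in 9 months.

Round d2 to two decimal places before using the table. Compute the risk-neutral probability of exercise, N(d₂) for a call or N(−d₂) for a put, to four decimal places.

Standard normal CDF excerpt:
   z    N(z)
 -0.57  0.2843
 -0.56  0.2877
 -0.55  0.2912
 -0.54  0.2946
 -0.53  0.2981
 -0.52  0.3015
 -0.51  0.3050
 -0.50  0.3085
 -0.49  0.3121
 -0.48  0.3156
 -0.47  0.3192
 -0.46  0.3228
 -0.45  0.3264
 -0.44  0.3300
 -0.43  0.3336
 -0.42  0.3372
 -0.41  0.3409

0.3192

σ√T = 0.32·√0.75 = 0.2771
d₁ = [ln(113/128) + (0.045 + 0.32²/2)·0.75] / 0.2771 = [-0.1246 + 0.0722] / 0.2771 = -0.1894 → -0.19
d₂ = d₁ − σ√T = -0.1894 − 0.2771 = -0.4665 → -0.47
Pr(exercise) under Q = N(d₂) = 0.3192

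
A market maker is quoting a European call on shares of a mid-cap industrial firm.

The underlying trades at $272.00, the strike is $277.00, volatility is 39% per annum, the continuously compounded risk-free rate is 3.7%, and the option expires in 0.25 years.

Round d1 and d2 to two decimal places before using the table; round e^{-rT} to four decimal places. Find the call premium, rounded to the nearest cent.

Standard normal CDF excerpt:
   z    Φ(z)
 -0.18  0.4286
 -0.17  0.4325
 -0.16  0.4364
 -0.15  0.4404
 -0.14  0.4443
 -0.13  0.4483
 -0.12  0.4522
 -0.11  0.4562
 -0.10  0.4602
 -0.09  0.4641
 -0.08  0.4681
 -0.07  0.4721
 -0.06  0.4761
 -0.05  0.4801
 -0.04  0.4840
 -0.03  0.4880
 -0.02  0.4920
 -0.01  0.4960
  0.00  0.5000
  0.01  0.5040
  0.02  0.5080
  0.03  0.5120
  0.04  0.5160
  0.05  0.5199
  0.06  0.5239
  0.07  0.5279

σ√T = 0.39·√0.25 = 0.1950
d₁ = [ln(272/277) + (0.037 + 0.39²/2)·0.25] / 0.1950 = [-0.0182 + 0.0283] / 0.1950 = 0.0515 which rounds to 0.05
d₂ = d₁ − σ√T = 0.0515 − 0.1950 = -0.1435 which rounds to -0.14
exp(−rT) = exp(−0.037·0.25) = 0.9908
N(d₁) = N(0.05) = 0.5199;  N(d₂) = N(-0.14) = 0.4443
C = 272·0.5199 − 277·0.9908·0.4443 = 141.4128 − 121.9388 = 19.4740

$19.47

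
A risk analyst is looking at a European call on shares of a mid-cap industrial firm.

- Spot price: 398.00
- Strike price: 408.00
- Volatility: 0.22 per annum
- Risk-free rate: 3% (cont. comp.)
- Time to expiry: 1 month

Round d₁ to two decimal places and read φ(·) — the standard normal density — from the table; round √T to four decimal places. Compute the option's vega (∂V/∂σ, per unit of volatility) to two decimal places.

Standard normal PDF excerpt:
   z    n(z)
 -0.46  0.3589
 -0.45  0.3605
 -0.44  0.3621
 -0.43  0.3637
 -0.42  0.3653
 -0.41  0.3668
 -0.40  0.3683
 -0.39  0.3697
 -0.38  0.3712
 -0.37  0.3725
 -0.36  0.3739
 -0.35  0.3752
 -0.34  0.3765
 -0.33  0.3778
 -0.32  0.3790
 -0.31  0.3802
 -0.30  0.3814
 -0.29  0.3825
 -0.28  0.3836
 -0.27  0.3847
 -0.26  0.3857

43.55

T = 0.08333;  σ√T = 0.0635
d₁ = [ln(398/408) + (0.03 + 0.22²/2)·0.08333] / 0.0635 = [-0.0248 + 0.0045] / 0.0635 = -0.3196 ⇒ -0.32
√T = √0.08333 = 0.2887
φ(d₁) = φ(-0.32) = 0.3790
vega = S·φ(d₁)·√T = 398·0.3790·0.2887 = 43.5481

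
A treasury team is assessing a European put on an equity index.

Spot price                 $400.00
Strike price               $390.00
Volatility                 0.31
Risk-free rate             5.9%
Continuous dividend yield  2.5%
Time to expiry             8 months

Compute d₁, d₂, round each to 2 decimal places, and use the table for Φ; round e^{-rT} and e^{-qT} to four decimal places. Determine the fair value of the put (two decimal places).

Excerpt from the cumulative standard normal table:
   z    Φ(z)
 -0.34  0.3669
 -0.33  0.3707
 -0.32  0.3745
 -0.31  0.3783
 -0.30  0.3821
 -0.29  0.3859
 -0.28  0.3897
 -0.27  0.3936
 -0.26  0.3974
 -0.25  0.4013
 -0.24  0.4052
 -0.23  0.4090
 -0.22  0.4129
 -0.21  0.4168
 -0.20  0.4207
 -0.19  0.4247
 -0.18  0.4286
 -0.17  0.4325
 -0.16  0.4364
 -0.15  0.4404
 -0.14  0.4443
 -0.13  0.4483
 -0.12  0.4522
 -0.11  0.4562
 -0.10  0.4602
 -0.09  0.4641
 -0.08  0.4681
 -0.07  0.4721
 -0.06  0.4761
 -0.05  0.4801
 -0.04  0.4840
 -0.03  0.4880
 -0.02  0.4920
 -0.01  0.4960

$31.18

σ√T = 0.31·√0.6667 = 0.2531
ln(S/K) + (r − q + σ²/2)T = ln(400/390) + (0.059 − 0.025 + 0.31²/2)·0.6667 = 0.0253 + 0.0547 = 0.0800
d₁ = 0.0800 / 0.2531 = 0.3161 ≈ 0.32
d₂ = d₁ − σ√T = 0.3161 − 0.2531 = 0.0630 ≈ 0.06
e^(−qT) = e^(−0.025·0.6667) = 0.9835;  e^(−rT) = e^(−0.059·0.6667) = 0.9614
N(−d₂) = N(-0.06) = 0.4761;  N(−d₁) = N(-0.32) = 0.3745
P = 390·0.9614·0.4761 − 400·0.9835·0.3745 = 178.5118 − 147.3283 = 31.1835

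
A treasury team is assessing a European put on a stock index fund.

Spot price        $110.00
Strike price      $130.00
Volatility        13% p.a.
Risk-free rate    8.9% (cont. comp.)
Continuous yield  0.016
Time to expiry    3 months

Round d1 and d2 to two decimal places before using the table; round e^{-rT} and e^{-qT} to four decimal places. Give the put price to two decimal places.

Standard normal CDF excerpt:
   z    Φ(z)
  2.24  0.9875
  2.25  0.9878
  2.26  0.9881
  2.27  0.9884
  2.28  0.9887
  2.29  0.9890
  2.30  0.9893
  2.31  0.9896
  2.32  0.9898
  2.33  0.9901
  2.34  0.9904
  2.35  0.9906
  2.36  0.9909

$17.59

T = 0.25;  σ√T = 0.0650
d₁ = [ln(110/130) + (0.089 − 0.016 + 0.13²/2)·0.25] / 0.0650 = [-0.1671 + 0.0204] / 0.0650 = -2.2568 → -2.26
d₂ = d₁ − σ√T = -2.2568 − 0.0650 = -2.3218 → -2.32
exp(−qT) = exp(−0.016·0.25) = 0.9960;  exp(−rT) = exp(−0.089·0.25) = 0.9780
P = 130·0.9780·N(2.32) − 110·0.9960·N(2.26) = 130·0.9780·0.9898 − 110·0.9960·0.9881 = 125.8432 − 108.2562 = 17.5869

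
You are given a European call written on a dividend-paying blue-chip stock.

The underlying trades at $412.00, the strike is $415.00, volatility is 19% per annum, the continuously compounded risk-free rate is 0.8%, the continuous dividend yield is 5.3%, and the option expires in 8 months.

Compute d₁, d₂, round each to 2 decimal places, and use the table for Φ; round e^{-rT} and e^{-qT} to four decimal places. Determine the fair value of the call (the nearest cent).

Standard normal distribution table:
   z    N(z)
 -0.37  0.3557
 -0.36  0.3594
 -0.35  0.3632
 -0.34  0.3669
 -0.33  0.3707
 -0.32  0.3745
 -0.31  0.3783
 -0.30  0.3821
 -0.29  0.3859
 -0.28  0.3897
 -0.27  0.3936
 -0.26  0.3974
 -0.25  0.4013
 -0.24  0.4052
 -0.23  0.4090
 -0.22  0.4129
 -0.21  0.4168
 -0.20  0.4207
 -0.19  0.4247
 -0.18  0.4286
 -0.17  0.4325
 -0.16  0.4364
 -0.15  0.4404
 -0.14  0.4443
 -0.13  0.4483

σ√T = 0.19·√0.6667 = 0.1551
ln(S/K) + (r − q + σ²/2)T = ln(412/415) + (0.008 − 0.053 + 0.19²/2)·0.6667 = -0.0073 − 0.0180 = -0.0252
d₁ = -0.0252 / 0.1551 = -0.1626 which rounds to -0.16
d₂ = d₁ − σ√T = -0.1626 − 0.1551 = -0.3177 which rounds to -0.32
exp(−qT) = exp(−0.053·0.6667) = 0.9653;  exp(−rT) = exp(−0.008·0.6667) = 0.9947
N(d₁) = N(-0.16) = 0.4364;  N(d₂) = N(-0.32) = 0.3745
C = 412·0.9653·0.4364 − 415·0.9947·0.3745 = 173.5579 − 154.5938 = 18.9641

$18.96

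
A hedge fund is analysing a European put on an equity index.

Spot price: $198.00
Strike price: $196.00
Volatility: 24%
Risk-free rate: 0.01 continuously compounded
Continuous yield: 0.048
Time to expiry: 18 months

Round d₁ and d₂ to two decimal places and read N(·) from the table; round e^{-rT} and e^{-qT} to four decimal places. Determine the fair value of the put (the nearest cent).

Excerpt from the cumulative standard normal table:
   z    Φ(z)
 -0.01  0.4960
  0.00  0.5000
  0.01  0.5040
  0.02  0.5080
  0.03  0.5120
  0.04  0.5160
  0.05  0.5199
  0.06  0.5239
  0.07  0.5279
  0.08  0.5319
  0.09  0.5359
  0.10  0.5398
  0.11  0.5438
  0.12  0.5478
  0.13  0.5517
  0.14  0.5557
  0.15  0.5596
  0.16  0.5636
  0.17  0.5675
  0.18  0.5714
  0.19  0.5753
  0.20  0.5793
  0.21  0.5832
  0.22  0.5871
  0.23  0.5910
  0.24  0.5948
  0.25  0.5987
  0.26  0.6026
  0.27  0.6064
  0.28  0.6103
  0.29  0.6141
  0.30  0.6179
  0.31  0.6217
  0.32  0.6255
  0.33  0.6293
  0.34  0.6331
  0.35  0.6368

$27.18

σ√T = 0.24 × 1.2247 = 0.2939
ln(S/K) + (r − q + σ²/2)T = ln(198/196) + (0.01 − 0.048 + 0.24²/2)·1.5 = 0.0102 − 0.0138 = -0.0036
d₁ = -0.0036 / 0.2939 = -0.0124 ⇒ -0.01
d₂ = d₁ − σ√T = -0.0124 − 0.2939 = -0.3063 ⇒ -0.31
exp(−qT) = exp(−0.048·1.5) = 0.9305;  exp(−rT) = exp(−0.01·1.5) = 0.9851
N(−d₂) = N(0.31) = 0.6217;  N(−d₁) = N(0.01) = 0.5040
P = 196·0.9851·0.6217 − 198·0.9305·0.5040 = 120.0376 − 92.8565 = 27.1811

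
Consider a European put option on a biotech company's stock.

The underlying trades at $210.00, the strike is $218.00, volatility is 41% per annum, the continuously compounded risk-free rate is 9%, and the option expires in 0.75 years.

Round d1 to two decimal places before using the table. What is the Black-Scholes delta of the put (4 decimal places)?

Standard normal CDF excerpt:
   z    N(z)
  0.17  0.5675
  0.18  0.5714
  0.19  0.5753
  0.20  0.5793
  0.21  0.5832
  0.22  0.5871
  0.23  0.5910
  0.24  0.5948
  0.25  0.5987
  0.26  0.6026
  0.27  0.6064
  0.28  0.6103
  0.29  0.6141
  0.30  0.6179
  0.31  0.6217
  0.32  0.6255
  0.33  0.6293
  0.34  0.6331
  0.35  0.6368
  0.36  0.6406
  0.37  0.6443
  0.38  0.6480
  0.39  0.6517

-0.3974

σ√T = 0.41·√0.75 = 0.3551
d₁ = [ln(210/218) + (0.09 + 0.41²/2)·0.75] / 0.3551 = [-0.0374 + 0.1305] / 0.3551 = 0.2623 → 0.26
N(d₁) = N(0.26) = 0.6026
Δ_put = N(d₁) − 1 = 0.6026 − 1 = -0.3974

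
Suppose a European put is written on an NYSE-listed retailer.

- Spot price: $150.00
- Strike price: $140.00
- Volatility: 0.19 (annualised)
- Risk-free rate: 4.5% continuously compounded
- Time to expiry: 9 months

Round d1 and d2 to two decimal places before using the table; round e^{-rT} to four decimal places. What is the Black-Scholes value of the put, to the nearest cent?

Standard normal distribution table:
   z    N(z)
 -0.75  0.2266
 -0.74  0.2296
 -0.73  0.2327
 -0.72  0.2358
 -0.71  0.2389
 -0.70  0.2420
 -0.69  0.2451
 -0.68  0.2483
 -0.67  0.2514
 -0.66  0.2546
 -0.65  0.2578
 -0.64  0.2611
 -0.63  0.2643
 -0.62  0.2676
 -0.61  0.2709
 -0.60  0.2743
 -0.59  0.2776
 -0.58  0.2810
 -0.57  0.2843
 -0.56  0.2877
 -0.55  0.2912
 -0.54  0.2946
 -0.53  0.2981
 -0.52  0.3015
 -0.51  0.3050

$4.04

T = 0.75;  σ√T = 0.1645
d₁ = [ln(150/140) + (0.045 + 0.19²/2)·0.75] / 0.1645 = [0.0690 + 0.0473] / 0.1645 = 0.7067 ⇒ 0.71
d₂ = d₁ − σ√T = 0.7067 − 0.1645 = 0.5421 ⇒ 0.54
exp(−rT) = exp(−0.045·0.75) = 0.9668
P = 140·0.9668·N(-0.54) − 150·N(-0.71) = 140·0.9668·0.2946 − 150·0.2389 = 39.8747 − 35.8350 = 4.0397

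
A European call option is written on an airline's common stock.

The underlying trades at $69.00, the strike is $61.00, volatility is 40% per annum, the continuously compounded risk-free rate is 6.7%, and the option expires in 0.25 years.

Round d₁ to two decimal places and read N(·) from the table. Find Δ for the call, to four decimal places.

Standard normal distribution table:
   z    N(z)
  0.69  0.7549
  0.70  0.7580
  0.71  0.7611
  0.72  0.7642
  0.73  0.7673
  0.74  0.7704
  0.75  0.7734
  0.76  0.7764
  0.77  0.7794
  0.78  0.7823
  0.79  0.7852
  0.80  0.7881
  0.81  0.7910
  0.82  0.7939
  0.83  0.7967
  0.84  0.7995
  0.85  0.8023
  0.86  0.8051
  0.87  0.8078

T = 0.25;  σ√T = 0.2000
ln(S/K) + (r + σ²/2)T = ln(69/61) + (0.067 + 0.4²/2)·0.25 = 0.1232 + 0.0368 = 0.1600
d₁ = 0.1600 / 0.2000 = 0.7999 → 0.80
N(d₁) = N(0.80) = 0.7881
Δ_call = N(d₁) = 0.7881

0.7881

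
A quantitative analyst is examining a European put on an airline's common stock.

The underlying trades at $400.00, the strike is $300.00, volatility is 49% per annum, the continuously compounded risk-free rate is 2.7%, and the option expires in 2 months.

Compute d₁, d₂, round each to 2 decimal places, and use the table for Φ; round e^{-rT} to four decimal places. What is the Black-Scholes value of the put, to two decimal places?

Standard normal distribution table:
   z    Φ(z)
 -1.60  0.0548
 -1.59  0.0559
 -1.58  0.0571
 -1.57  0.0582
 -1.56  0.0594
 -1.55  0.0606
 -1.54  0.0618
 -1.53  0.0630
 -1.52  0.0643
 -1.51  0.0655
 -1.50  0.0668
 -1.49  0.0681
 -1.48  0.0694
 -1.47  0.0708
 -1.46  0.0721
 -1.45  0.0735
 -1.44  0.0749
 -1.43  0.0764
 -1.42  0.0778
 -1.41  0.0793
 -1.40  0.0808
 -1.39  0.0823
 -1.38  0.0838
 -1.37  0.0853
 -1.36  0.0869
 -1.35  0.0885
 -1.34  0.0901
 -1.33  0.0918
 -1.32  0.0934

$2.19

T = 0.1667;  σ√T = 0.2000
d₁ = [ln(400/300) + (0.027 + 0.49²/2)·0.1667] / 0.2000 = [0.2877 + 0.0245] / 0.2000 = 1.5606 ⇒ 1.56
d₂ = d₁ − σ√T = 1.5606 − 0.2000 = 1.3606 ⇒ 1.36
exp(−rT) = exp(−0.027·0.1667) = 0.9955
N(−d₂) = N(-1.36) = 0.0869;  N(−d₁) = N(-1.56) = 0.0594
P = 300·0.9955·0.0869 − 400·0.0594 = 25.9527 − 23.7600 = 2.1927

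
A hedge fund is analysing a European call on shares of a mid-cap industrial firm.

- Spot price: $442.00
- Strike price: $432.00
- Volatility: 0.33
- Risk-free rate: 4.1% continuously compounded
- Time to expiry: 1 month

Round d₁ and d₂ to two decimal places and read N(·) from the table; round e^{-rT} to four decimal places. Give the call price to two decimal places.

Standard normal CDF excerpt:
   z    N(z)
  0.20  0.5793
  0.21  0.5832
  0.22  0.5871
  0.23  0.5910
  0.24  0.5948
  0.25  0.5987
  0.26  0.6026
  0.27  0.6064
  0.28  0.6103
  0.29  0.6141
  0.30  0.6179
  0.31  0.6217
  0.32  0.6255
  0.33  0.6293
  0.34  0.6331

$22.03

T = 0.08333;  σ√T = 0.0953
d₁ = [ln(442/432) + (0.041 + 0.33²/2)·0.08333] / 0.0953 = [0.0229 + 0.0080] / 0.0953 = 0.3237 ≈ 0.32
d₂ = d₁ − σ√T = 0.3237 − 0.0953 = 0.2285 ≈ 0.23
e^(−rT) = e^(−0.041·0.08333) = 0.9966
C = 442·N(0.32) − 432·0.9966·N(0.23) = 442·0.6255 − 432·0.9966·0.5910 = 276.4710 − 254.4439 = 22.0271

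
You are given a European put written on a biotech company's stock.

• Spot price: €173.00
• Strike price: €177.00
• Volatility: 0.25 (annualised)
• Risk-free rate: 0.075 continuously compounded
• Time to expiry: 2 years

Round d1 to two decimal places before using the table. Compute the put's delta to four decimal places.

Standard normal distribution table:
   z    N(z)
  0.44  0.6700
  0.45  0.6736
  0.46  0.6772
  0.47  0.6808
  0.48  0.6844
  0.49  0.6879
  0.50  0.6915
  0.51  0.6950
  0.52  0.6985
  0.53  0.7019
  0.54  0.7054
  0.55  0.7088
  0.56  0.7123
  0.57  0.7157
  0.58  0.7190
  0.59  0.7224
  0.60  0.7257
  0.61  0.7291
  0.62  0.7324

σ√T = 0.25 × 1.4142 = 0.3536
d₁ = [ln(173/177) + (0.075 + 0.25²/2)·2] / 0.3536 = [-0.0229 + 0.2125] / 0.3536 = 0.5364 which rounds to 0.54
N(d₁) = N(0.54) = 0.7054
Δ_put = N(d₁) − 1 = 0.7054 − 1 = -0.2946

-0.2946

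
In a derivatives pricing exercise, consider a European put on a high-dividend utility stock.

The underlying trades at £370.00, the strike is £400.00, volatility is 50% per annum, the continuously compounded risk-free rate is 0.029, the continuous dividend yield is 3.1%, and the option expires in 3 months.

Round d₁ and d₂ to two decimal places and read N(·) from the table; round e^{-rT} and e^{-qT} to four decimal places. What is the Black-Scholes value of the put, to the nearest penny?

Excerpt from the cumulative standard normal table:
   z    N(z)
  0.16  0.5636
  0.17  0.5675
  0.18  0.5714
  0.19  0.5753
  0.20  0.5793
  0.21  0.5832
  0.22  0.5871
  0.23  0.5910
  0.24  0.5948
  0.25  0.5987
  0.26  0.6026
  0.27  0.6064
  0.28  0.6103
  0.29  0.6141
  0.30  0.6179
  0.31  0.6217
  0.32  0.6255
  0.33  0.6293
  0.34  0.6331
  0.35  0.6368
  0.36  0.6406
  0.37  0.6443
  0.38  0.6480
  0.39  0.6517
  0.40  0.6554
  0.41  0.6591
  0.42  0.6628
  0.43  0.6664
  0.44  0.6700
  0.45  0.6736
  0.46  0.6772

σ√T = 0.5·√0.25 = 0.2500
d₁ = [ln(370/400) + (0.029 − 0.031 + 0.5²/2)·0.25] / 0.2500 = [-0.0780 + 0.0307] / 0.2500 = -0.1888 which rounds to -0.19
d₂ = d₁ − σ√T = -0.1888 − 0.2500 = -0.4388 which rounds to -0.44
exp(−qT) = exp(−0.031·0.25) = 0.9923;  exp(−rT) = exp(−0.029·0.25) = 0.9928
P = 400·0.9928·N(0.44) − 370·0.9923·N(0.19) = 400·0.9928·0.6700 − 370·0.9923·0.5753 = 266.0704 − 211.2220 = 54.8484

£54.85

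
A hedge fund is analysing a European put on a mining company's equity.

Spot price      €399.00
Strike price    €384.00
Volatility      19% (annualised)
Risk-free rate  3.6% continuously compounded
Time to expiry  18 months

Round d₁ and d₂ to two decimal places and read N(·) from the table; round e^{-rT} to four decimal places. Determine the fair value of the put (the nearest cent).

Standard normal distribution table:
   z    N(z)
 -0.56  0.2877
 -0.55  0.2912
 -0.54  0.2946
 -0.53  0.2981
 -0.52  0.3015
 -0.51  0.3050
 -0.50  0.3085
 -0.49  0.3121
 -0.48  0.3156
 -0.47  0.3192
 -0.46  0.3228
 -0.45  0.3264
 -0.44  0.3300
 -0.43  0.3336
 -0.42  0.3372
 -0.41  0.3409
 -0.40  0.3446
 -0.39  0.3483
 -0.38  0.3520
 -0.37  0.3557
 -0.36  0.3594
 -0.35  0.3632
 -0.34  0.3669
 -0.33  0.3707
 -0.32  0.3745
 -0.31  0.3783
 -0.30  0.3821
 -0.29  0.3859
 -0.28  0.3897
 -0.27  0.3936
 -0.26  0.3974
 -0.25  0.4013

€20.08

T = 1.5;  σ√T = 0.2327
d₁ = [ln(399/384) + (0.036 + ½·0.19²)·1.5] / (σ√T) = (0.0383 + 0.0811) / 0.2327 = 0.5131 → 0.51
d₂ = 0.5131 − 0.2327 = 0.2804 → 0.28
e^(−rT) = e^(−0.036·1.5) = 0.9474
N(−d₂) = N(-0.28) = 0.3897;  N(−d₁) = N(-0.51) = 0.3050
P = 384·0.9474·0.3897 − 399·0.3050 = 141.7735 − 121.6950 = 20.0785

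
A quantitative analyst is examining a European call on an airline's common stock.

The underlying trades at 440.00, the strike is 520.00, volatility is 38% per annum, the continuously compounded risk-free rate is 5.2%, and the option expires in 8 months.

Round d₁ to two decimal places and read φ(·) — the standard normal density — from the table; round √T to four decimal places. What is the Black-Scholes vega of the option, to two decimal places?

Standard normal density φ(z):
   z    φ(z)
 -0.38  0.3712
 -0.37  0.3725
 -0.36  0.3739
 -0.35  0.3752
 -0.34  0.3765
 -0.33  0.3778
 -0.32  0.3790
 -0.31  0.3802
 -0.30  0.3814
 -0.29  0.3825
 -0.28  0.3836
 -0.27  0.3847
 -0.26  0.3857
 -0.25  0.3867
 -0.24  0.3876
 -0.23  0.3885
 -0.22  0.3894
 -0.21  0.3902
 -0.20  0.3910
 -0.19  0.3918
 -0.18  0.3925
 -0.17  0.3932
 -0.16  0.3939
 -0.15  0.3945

T = 0.6667;  σ√T = 0.3103
ln(S/K) + (r + σ²/2)T = ln(440/520) + (0.052 + 0.38²/2)·0.6667 = -0.1671 + 0.0828 = -0.0843
d₁ = -0.0843 / 0.3103 = -0.2716 which rounds to -0.27
√T = √0.6667 = 0.8165
φ(d₁) = φ(-0.27) = 0.3847
vega = S·φ(d₁)·√T = 440·0.3847·0.8165 = 138.2073

138.21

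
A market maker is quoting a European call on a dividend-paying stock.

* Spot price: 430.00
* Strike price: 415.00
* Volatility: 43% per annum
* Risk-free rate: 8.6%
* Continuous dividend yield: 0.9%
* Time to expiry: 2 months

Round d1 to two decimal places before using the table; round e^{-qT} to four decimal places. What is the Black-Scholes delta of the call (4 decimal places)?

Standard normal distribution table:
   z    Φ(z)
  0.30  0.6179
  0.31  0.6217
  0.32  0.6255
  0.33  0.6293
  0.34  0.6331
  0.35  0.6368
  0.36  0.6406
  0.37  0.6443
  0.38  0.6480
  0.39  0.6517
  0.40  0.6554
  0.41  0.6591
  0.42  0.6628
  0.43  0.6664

σ√T = 0.43·√0.1667 = 0.1755
d₁ = [ln(430/415) + (0.086 − 0.009 + ½·0.43²)·0.1667] / (σ√T) = (0.0355 + 0.0282) / 0.1755 = 0.3631 → 0.36
N(d₁) = N(0.36) = 0.6406
Δ_call = exp(−qT)·N(d₁) = 0.9985·0.6406 = 0.6396

0.6396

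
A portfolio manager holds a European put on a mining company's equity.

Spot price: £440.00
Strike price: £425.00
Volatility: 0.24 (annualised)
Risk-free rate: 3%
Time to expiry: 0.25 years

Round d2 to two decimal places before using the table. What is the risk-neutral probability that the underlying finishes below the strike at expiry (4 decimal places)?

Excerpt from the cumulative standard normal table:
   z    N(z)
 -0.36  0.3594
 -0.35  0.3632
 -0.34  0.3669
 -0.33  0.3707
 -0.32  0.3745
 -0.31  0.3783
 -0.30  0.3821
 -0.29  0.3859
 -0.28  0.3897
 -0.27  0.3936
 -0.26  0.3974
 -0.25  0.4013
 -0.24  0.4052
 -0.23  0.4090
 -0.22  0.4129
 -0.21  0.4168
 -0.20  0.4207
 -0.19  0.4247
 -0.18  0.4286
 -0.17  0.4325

0.3859

σ√T = 0.24·√0.25 = 0.1200
d₁ = [ln(440/425) + (0.03 + 0.24²/2)·0.25] / 0.1200 = [0.0347 + 0.0147] / 0.1200 = 0.4115 ⇒ 0.41
d₂ = d₁ − σ√T = 0.4115 − 0.1200 = 0.2915 ⇒ 0.29
Pr(exercise) under Q = N(−d₂) = N(-0.29) = 0.3859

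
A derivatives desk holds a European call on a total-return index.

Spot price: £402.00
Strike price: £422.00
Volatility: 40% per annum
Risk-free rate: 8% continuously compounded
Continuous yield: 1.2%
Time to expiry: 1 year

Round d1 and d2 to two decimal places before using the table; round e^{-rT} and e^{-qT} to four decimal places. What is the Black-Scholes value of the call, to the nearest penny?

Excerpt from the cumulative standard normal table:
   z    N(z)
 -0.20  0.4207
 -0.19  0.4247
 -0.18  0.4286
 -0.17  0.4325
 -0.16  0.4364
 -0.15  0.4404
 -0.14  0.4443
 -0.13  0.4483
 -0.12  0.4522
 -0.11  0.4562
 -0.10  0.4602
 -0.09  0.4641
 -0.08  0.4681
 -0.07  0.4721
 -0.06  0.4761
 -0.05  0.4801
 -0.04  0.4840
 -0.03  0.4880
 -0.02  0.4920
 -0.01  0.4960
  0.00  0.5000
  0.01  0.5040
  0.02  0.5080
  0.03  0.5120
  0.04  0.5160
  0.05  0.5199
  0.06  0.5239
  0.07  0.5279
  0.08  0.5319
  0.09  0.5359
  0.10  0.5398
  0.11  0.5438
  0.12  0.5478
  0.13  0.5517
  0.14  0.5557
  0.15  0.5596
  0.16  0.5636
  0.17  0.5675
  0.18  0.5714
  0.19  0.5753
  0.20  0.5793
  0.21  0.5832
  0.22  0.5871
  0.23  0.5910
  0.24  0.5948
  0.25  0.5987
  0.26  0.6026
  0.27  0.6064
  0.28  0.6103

£66.26

T = 1;  σ√T = 0.4000
d₁ = [ln(402/422) + (0.08 − 0.012 + 0.4²/2)·1] / 0.4000 = [-0.0486 + 0.1480] / 0.4000 = 0.2486 which rounds to 0.25
d₂ = d₁ − σ√T = 0.2486 − 0.4000 = -0.1514 which rounds to -0.15
exp(−qT) = exp(−0.012·1) = 0.9881;  exp(−rT) = exp(−0.08·1) = 0.9231
N(d₁) = N(0.25) = 0.5987;  N(d₂) = N(-0.15) = 0.4404
C = 402·0.9881·0.5987 − 422·0.9231·0.4404 = 237.8133 − 171.5570 = 66.2563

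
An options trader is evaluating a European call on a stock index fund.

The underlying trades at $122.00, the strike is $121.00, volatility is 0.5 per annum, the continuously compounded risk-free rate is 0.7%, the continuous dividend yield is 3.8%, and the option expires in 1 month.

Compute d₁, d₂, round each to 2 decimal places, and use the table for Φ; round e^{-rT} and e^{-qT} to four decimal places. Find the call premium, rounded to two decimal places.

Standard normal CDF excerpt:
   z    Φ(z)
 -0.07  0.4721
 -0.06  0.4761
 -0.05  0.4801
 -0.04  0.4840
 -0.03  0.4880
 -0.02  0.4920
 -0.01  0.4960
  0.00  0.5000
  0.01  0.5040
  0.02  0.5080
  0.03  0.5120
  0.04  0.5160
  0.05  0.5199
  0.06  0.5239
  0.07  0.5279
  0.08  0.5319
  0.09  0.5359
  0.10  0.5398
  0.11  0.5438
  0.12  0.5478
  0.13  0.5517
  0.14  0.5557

$7.12

σ√T = 0.5·√0.08333 = 0.1443
d₁ = [ln(122/121) + (0.007 − 0.038 + 0.5²/2)·0.08333] / 0.1443 = [0.0082 + 0.0078] / 0.1443 = 0.1113 which rounds to 0.11
d₂ = d₁ − σ√T = 0.1113 − 0.1443 = -0.0330 which rounds to -0.03
exp(−qT) = exp(−0.038·0.08333) = 0.9968;  exp(−rT) = exp(−0.007·0.08333) = 0.9994
N(d₁) = N(0.11) = 0.5438;  N(d₂) = N(-0.03) = 0.4880
C = 122·0.9968·0.5438 − 121·0.9994·0.4880 = 66.1313 − 59.0126 = 7.1187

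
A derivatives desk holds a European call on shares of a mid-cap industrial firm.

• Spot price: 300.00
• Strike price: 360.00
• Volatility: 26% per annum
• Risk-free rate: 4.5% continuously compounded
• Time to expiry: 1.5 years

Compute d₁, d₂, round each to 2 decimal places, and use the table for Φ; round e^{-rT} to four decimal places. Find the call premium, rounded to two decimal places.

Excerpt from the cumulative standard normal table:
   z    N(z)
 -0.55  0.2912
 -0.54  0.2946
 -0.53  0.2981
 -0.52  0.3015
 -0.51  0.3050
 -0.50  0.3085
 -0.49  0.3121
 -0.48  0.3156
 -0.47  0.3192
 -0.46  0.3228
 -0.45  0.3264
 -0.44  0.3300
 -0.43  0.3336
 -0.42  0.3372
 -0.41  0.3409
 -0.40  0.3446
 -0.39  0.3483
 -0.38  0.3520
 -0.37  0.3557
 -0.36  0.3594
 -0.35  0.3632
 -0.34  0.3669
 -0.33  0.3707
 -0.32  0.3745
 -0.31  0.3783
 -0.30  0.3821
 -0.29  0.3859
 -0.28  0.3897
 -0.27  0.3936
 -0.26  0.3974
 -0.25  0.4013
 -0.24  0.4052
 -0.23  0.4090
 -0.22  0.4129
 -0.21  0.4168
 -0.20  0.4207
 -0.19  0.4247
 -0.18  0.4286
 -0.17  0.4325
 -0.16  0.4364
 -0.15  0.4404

24.76

σ√T = 0.26·√1.5 = 0.3184
d₁ = [ln(300/360) + (0.045 + 0.26²/2)·1.5] / 0.3184 = [-0.1823 + 0.1182] / 0.3184 = -0.2014 ⇒ -0.20
d₂ = d₁ − σ√T = -0.2014 − 0.3184 = -0.5198 ⇒ -0.52
exp(−rT) = exp(−0.045·1.5) = 0.9347
N(d₁) = N(-0.20) = 0.4207;  N(d₂) = N(-0.52) = 0.3015
C = 300·0.4207 − 360·0.9347·0.3015 = 126.2100 − 101.4523 = 24.7577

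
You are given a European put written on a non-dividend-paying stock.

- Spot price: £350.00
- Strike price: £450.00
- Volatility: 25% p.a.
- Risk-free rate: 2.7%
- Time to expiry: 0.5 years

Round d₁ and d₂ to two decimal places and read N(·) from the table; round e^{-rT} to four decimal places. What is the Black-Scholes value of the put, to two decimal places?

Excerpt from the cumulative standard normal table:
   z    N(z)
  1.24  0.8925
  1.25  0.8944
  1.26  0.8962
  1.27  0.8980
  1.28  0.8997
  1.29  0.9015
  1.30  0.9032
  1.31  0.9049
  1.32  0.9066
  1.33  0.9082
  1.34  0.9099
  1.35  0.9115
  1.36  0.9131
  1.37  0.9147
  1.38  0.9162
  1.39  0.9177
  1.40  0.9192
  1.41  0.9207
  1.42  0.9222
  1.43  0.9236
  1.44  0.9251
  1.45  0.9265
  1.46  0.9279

£96.38

σ√T = 0.25·√0.5 = 0.1768
d₁ = [ln(350/450) + (0.027 + 0.25²/2)·0.5] / 0.1768 = [-0.2513 + 0.0291] / 0.1768 = -1.2569 which rounds to -1.26
d₂ = d₁ − σ√T = -1.2569 − 0.1768 = -1.4337 which rounds to -1.43
e^(−rT) = e^(−0.027·0.5) = 0.9866
P = 450·0.9866·N(1.43) − 350·N(1.26) = 450·0.9866·0.9236 − 350·0.8962 = 410.0507 − 313.6700 = 96.3807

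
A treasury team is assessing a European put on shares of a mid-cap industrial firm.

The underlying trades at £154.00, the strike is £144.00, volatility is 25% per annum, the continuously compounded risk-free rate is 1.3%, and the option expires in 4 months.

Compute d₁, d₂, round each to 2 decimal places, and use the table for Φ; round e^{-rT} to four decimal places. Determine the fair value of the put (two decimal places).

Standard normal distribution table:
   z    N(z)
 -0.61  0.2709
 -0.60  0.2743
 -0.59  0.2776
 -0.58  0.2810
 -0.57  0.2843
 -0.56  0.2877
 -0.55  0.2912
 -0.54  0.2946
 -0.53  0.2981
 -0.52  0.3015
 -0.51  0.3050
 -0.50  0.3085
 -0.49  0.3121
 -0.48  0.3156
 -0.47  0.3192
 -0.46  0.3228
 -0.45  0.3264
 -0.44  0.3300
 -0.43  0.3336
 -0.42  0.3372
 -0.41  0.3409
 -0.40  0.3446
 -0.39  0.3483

σ√T = 0.25·√0.3333 = 0.1443
d₁ = [ln(154/144) + (0.013 + ½·0.25²)·0.3333] / (σ√T) = (0.0671 + 0.0147) / 0.1443 = 0.5673 ⇒ 0.57
d₂ = 0.5673 − 0.1443 = 0.4230 ⇒ 0.42
exp(−rT) = exp(−0.013·0.3333) = 0.9957
N(−d₂) = N(-0.42) = 0.3372;  N(−d₁) = N(-0.57) = 0.2843
P = 144·0.9957·0.3372 − 154·0.2843 = 48.3480 − 43.7822 = 4.5658

£4.57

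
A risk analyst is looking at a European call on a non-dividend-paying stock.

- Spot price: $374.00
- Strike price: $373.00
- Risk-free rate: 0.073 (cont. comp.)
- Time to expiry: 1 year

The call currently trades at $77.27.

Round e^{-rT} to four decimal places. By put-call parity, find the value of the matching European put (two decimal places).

$50.01

e^(−rT) = e^(−0.073·1) = 0.9296
Put-call parity: C − P = S − K·e^(−rT) = 374 − 373·0.9296 = 374 − 346.7408 = 27.2592
P = C − (C − P) = 77.27 − (27.2592) = 50.0108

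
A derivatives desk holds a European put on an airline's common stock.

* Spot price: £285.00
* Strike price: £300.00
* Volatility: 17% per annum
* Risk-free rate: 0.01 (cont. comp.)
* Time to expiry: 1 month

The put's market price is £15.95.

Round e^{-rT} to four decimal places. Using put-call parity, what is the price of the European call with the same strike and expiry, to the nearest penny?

£1.19

e^(−rT) = e^(−0.01·0.08333) = 0.9992
Put-call parity: C − P = S − K·e^(−rT) = 285 − 300·0.9992 = 285 − 299.7600 = -14.7600
C = P + (C − P) = 15.95 + (-14.7600) = 1.1900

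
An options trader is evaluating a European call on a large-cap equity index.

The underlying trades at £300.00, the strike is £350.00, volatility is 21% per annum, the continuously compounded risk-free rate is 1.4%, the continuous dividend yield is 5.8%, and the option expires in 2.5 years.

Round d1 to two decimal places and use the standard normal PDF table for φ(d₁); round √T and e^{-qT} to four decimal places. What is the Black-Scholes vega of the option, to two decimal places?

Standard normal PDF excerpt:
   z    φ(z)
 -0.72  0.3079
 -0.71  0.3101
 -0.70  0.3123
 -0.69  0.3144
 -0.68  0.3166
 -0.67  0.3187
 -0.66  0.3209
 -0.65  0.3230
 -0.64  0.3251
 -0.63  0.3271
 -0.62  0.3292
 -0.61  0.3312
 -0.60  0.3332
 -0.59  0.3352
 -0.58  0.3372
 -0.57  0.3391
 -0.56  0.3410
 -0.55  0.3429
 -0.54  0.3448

134.21

σ√T = 0.21 × 1.5811 = 0.3320
d₁ = [ln(300/350) + (0.014 − 0.058 + 0.21²/2)·2.5] / 0.3320 = [-0.1542 − 0.0549] / 0.3320 = -0.6295 which rounds to -0.63
√T = √2.5 = 1.5811
φ(d₁) = φ(-0.63) = 0.3271
exp(−qT) = exp(−0.058·2.5) = 0.8650
vega = S·exp(−qT)·φ(d₁)·√T = 300·0.8650·0.3271·1.5811 = 134.2076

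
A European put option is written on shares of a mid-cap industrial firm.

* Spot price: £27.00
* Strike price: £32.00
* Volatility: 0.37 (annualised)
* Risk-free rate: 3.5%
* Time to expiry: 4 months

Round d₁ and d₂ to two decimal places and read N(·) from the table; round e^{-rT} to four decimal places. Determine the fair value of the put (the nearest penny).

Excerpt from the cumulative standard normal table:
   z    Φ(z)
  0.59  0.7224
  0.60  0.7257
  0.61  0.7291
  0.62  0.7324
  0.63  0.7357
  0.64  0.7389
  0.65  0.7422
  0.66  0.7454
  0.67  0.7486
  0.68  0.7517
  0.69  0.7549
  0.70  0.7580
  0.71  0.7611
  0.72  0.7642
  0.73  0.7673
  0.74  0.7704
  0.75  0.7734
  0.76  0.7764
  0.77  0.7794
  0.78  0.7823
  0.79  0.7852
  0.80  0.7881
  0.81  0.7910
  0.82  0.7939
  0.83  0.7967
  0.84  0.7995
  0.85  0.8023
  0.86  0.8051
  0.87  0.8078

£5.51

σ√T = 0.37·√0.3333 = 0.2136
d₁ = [ln(27/32) + (0.035 + ½·0.37²)·0.3333] / (σ√T) = (-0.1699 + 0.0345) / 0.2136 = -0.6339 which rounds to -0.63
d₂ = -0.6339 − 0.2136 = -0.8475 which rounds to -0.85
exp(−rT) = exp(−0.035·0.3333) = 0.9884
N(−d₂) = N(0.85) = 0.8023;  N(−d₁) = N(0.63) = 0.7357
P = 32·0.9884·0.8023 − 27·0.7357 = 25.3758 − 19.8639 = 5.5119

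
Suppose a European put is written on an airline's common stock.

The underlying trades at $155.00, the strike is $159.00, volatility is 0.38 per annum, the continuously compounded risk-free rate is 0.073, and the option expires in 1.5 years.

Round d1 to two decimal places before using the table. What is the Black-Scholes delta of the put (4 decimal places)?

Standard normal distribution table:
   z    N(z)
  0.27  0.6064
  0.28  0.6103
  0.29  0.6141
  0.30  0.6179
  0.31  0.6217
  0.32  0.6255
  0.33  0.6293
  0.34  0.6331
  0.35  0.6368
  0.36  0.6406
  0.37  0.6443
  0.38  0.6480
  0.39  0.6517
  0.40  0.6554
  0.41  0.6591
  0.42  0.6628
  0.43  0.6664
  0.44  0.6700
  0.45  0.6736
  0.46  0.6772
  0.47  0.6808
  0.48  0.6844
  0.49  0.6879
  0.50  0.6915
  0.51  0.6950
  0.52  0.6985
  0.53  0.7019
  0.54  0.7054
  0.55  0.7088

-0.3409

σ√T = 0.38·√1.5 = 0.4654
d₁ = [ln(155/159) + (0.073 + 0.38²/2)·1.5] / 0.4654 = [-0.0255 + 0.2178] / 0.4654 = 0.4132 ≈ 0.41
N(d₁) = N(0.41) = 0.6591
Δ_put = N(d₁) − 1 = 0.6591 − 1 = -0.3409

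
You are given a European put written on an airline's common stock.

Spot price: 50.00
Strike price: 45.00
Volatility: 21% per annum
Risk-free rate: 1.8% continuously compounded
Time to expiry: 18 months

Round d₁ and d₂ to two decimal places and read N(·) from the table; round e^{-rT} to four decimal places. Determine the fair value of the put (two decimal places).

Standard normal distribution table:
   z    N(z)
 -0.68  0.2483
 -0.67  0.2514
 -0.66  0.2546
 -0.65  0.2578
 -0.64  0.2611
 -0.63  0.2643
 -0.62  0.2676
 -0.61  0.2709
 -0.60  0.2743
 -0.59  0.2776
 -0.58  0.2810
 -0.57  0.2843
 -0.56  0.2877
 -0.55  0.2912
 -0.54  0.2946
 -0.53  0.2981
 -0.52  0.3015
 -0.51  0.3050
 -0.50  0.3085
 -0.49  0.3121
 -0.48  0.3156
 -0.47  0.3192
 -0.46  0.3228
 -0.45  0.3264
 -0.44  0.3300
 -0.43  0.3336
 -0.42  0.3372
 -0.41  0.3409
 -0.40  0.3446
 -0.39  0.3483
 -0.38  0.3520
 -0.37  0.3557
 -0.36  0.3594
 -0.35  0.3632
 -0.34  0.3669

T = 1.5;  σ√T = 0.2572
d₁ = [ln(50/45) + (0.018 + 0.21²/2)·1.5] / 0.2572 = [0.1054 + 0.0601] / 0.2572 = 0.6432 ≈ 0.64
d₂ = d₁ − σ√T = 0.6432 − 0.2572 = 0.3860 ≈ 0.39
exp(−rT) = exp(−0.018·1.5) = 0.9734
P = 45·0.9734·N(-0.39) − 50·N(-0.64) = 45·0.9734·0.3483 − 50·0.2611 = 15.2566 − 13.0550 = 2.2016

2.20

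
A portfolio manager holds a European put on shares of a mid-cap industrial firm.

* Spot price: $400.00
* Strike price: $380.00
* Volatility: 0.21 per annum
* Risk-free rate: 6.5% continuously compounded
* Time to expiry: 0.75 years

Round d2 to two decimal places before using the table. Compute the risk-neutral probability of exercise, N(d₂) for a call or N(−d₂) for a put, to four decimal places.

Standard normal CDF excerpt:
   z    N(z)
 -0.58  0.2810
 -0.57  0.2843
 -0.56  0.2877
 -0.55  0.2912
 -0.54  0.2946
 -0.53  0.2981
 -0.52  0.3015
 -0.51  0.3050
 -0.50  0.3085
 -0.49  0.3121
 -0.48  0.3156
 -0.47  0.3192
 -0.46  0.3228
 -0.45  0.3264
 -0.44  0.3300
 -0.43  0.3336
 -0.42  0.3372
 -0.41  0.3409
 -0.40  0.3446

T = 0.75;  σ√T = 0.1819
d₁ = [ln(400/380) + (0.065 + 0.21²/2)·0.75] / 0.1819 = [0.0513 + 0.0653] / 0.1819 = 0.6410 → 0.64
d₂ = d₁ − σ√T = 0.6410 − 0.1819 = 0.4592 → 0.46
Risk-neutral Pr[S_T < K] = N(−d₂) = N(-0.46) = 0.3228

0.3228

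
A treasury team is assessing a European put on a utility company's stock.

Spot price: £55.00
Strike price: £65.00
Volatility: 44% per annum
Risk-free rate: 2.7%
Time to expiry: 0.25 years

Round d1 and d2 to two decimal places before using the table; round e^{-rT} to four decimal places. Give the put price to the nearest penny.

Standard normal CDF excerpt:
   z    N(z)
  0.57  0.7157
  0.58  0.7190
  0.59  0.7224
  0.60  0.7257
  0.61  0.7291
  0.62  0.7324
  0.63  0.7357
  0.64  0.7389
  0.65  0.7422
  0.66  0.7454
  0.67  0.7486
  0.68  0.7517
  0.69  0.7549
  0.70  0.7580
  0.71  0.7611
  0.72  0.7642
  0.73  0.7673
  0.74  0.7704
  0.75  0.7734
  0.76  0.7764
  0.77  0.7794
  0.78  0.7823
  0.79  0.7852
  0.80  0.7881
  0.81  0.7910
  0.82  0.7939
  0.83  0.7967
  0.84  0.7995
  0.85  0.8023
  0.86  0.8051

£11.34

σ√T = 0.44·√0.25 = 0.2200
ln(S/K) + (r + σ²/2)T = ln(55/65) + (0.027 + 0.44²/2)·0.25 = -0.1671 + 0.0309 = -0.1361
d₁ = -0.1361 / 0.2200 = -0.6187 ≈ -0.62
d₂ = d₁ − σ√T = -0.6187 − 0.2200 = -0.8387 ≈ -0.84
e^(−rT) = e^(−0.027·0.25) = 0.9933
N(−d₂) = N(0.84) = 0.7995;  N(−d₁) = N(0.62) = 0.7324
P = 65·0.9933·0.7995 − 55·0.7324 = 51.6193 − 40.2820 = 11.3373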